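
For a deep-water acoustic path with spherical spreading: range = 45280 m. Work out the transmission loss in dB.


TL = 20*log10(45280) = 93.12

93.12 dB


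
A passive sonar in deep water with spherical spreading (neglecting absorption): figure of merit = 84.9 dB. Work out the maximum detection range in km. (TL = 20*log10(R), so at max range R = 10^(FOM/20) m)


At max range FOM = TL, so 20*log10(R) = 84.9
R = 10^(84.9/20) = 17579.24 m = 17.58 km

17.58 km


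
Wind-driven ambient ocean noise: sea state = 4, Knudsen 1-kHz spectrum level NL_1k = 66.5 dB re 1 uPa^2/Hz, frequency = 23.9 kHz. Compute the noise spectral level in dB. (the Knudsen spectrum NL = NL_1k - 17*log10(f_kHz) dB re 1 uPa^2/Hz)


43.07 dB


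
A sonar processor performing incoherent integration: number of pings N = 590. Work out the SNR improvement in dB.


Gain = 5*log10(590) = 13.85

13.85 dB


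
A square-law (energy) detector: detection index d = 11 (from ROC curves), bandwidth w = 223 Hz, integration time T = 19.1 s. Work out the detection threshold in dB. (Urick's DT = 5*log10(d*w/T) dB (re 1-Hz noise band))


DT = 5*log10(d*w/T) = 5*log10(11 * 223 / 19.1) = 5*log10(128.43) = 10.54

10.54 dB


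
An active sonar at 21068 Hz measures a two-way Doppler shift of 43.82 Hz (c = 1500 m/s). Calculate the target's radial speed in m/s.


From fd = 2*f*v/c, v = c*fd/(2*f) = 1500 * 43.82 / (2*21068) = 1.56

1.56 m/s


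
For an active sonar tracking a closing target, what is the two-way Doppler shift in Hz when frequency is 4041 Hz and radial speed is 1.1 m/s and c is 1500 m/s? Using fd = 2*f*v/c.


5.93 Hz


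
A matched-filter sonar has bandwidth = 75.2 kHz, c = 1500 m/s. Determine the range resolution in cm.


dR = c/(2*BW) = 1500 / (2 * 75.2e3) = 0.01 m = 1.0 cm

1.0 cm


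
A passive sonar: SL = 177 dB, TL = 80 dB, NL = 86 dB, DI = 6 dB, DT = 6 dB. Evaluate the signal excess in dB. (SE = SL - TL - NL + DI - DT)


SE = SL - TL - NL + DI - DT = 177 - 80 - 86 + 6 - 6 = 11

11 dB


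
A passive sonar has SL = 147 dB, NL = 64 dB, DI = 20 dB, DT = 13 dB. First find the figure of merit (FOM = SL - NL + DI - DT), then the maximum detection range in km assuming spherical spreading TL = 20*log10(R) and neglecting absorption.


Step 1: FOM = SL - NL + DI - DT = 147 - 64 + 20 - 13 = 90 dB
Step 2: at max range FOM = TL = 20*log10(R), so R = 10^(90/20) = 31622.78 m = 31.62 km

31.62 km


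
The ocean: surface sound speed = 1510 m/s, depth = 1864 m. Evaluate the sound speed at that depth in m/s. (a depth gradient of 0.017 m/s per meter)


1541.688 m/s


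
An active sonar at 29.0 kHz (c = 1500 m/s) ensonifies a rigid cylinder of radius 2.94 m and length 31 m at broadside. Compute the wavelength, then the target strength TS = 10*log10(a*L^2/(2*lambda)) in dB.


Step 1: lambda = c/f = 1500/29000 = 0.05172 m
Step 2: TS = 10*log10(a*L^2/(2*lambda)) = 10*log10(2.94*31^2/(2*0.05172)) = 44.36

44.36 dB


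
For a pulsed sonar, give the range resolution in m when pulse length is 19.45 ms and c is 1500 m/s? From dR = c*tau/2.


14.5875 m


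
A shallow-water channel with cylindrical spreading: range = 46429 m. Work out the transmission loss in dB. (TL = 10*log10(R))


TL = 10*log10(46429) = 46.67

46.67 dB


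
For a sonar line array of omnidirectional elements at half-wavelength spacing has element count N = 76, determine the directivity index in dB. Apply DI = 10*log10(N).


DI = 10*log10(76) = 18.81

18.81 dB


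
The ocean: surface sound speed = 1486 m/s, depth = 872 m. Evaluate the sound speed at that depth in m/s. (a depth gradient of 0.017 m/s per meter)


c = 1486 + 0.017 * 872 = 1500.824

1500.824 m/s


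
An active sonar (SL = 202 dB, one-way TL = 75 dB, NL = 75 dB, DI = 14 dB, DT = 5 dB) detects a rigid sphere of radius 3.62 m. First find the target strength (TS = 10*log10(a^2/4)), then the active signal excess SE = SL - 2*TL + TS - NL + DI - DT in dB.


Step 1: TS = 10*log10(3.62^2/4) = 5.15 dB
Step 2: SE = SL - 2*TL + TS - NL + DI - DT = 202 - 2*75 + (5.15) - 75 + 14 - 5 = -8.85

-8.85 dB


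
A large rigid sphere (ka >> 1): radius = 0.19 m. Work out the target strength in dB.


-20.45 dB


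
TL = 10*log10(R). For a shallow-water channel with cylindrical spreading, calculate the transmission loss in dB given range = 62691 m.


TL = 10*log10(62691) = 47.97

47.97 dB


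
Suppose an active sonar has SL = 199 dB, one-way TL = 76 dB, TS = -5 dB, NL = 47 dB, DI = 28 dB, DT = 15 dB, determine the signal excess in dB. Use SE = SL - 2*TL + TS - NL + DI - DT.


SE = SL - 2*TL + TS - NL + DI - DT = 199 - 2*76 + (-5) - 47 + 28 - 15 = 8

8 dB


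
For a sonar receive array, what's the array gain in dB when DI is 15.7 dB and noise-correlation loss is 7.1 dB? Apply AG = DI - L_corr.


8.6 dB


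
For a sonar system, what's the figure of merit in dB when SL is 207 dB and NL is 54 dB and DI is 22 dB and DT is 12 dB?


FOM = SL - NL + DI - DT = 207 - 54 + 22 - 12 = 163

163 dB


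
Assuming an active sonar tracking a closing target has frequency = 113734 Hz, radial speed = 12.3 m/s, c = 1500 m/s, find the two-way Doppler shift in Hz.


fd = 2*f*v/c = 2 * 113734 * 12.3 / 1500 = 1865.24

1865.24 Hz


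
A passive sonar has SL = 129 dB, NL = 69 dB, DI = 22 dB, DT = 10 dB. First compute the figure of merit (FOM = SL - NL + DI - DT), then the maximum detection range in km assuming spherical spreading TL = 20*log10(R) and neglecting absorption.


Step 1: FOM = SL - NL + DI - DT = 129 - 69 + 22 - 10 = 72 dB
Step 2: at max range FOM = TL = 20*log10(R), so R = 10^(72/20) = 3981.07 m = 3.98 km

3.98 km


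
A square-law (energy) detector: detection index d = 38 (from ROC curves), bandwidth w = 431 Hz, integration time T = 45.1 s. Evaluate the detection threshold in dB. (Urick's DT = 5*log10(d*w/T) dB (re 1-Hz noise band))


12.8 dB


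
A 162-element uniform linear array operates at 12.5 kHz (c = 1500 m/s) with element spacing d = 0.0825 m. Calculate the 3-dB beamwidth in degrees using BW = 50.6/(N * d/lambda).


Step 1: lambda = 1500/12500 = 0.12 m
Step 2: d/lambda = 0.0825/0.12 = 0.6875
Step 3: BW = 50.6/(N * d/lambda) = 50.6/(162 * 0.6875) = 0.45

0.45 deg


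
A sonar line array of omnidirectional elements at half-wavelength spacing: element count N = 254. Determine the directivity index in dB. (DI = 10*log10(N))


DI = 10*log10(254) = 24.05

24.05 dB


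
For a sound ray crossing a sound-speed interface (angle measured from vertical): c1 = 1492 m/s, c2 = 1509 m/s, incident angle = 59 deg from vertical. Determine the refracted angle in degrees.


sin(theta2) = (c2/c1)*sin(theta1) = (1509/1492)*sin(59 deg) = 0.86693
theta2 = arcsin(0.86693) = 60.1

60.1 deg


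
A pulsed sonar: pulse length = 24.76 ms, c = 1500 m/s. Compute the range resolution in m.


dR = c*tau/2 = 1500 * 24.76e-3 / 2 = 18.57

18.57 m


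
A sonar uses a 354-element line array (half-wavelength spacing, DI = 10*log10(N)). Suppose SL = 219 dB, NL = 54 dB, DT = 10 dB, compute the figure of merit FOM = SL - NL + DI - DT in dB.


Step 1: DI = 10*log10(354) = 25.49 dB
Step 2: FOM = SL - NL + DI - DT = 219 - 54 + 25.49 - 10 = 180.49

180.49 dB


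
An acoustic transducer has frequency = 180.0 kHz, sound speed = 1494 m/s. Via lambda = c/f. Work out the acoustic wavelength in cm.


lambda = c/f = 1494 / 180000 = 0.0083 m = 0.83 cm

0.83 cm


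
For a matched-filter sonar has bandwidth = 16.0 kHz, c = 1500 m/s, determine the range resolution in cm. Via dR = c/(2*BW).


dR = c/(2*BW) = 1500 / (2 * 16.0e3) = 0.0469 m = 4.69 cm

4.69 cm


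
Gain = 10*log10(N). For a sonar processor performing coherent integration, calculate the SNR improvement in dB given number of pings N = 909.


Gain = 10*log10(909) = 29.59

29.59 dB


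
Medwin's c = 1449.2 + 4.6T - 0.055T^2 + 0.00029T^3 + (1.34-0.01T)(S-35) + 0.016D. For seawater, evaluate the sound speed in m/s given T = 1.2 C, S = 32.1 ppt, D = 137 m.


1452.98 m/s


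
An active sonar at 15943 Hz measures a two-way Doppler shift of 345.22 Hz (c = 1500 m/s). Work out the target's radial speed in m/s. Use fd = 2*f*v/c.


From fd = 2*f*v/c, v = c*fd/(2*f) = 1500 * 345.22 / (2*15943) = 16.24

16.24 m/s


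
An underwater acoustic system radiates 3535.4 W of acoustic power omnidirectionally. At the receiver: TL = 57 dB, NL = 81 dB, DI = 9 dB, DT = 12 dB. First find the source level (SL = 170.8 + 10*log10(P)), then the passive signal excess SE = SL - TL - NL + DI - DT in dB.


Step 1: SL = 170.8 + 10*log10(3535.4) = 206.28 dB
Step 2: SE = SL - TL - NL + DI - DT = 206.28 - 57 - 81 + 9 - 12 = 65.28

65.28 dB


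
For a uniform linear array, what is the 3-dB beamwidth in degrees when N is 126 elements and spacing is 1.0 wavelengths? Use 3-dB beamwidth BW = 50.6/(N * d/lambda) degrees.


BW = 50.6 / (126 * 1.0) = 50.6 / 126.0 = 0.4

0.4 deg


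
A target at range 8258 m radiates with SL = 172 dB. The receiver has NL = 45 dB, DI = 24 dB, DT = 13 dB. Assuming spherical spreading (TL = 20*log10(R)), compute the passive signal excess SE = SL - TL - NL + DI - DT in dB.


59.66 dB


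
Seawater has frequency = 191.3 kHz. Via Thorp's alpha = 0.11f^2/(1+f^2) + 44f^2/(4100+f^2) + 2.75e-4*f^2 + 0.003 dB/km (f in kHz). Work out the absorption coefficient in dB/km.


f^2 = 36595.69
alpha = 0.11*36595.69/(1+36595.69) + 44*36595.69/(4100+36595.69) + 2.75e-4*36595.69 + 0.003 = 49.744

49.744 dB/km


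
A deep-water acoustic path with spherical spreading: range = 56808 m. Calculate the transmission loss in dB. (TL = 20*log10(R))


TL = 20*log10(56808) = 95.09

95.09 dB


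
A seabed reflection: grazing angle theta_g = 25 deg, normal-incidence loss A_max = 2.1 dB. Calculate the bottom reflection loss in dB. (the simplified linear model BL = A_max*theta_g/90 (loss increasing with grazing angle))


0.58 dB


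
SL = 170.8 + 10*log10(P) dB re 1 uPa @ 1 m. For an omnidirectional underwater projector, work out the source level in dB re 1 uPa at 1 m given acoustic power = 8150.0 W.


209.91 dB


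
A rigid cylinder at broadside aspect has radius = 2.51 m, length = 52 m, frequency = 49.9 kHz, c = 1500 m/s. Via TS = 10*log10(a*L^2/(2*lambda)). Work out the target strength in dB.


lambda = 1500/49900 = 0.03006 m
TS = 10*log10(2.51*52^2/(2*0.03006)) = 50.53

50.53 dB


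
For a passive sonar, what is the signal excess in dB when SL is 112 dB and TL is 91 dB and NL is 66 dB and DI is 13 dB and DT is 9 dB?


-41 dB


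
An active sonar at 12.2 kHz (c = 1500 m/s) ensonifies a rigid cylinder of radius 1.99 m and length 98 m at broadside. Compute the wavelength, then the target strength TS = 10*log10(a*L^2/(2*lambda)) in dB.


Step 1: lambda = c/f = 1500/12200 = 0.12295 m
Step 2: TS = 10*log10(a*L^2/(2*lambda)) = 10*log10(1.99*98^2/(2*0.12295)) = 48.91

48.91 dB


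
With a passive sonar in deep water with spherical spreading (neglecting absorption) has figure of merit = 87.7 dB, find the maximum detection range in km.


24.27 km


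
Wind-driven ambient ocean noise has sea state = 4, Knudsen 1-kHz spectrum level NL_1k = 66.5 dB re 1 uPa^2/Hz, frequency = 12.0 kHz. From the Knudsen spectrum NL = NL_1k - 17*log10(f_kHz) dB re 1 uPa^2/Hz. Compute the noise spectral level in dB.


NL = NL_1k - 17*log10(f_kHz) = 66.5 - 17*log10(12.0) = 66.5 - (18.35) = 48.15

48.15 dB


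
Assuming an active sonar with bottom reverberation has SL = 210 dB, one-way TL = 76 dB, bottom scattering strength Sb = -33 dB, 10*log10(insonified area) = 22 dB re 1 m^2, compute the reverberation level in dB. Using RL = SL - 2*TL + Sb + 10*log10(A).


RL = SL - 2*TL + Sb + 10*log10(A) = 210 - 2*76 + (-33) + 22 = 47

47 dB


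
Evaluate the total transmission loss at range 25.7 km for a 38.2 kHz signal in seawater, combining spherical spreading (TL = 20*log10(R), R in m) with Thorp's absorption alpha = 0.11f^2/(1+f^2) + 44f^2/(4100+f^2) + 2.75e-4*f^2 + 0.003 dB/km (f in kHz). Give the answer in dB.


Step 1 (Thorp): alpha = 0.11*1459.24/(1+1459.24) + 44*1459.24/(4100+1459.24) + 2.75e-4*1459.24 + 0.003 = 12.0637 dB/km
Step 2: TL_spread = 20*log10(25700) = 88.2 dB
Step 3: TL_abs = alpha*R = 12.0637 * 25.7 = 310.04 dB
Step 4: TL_total = 88.2 + 310.04 = 398.24

398.24 dB


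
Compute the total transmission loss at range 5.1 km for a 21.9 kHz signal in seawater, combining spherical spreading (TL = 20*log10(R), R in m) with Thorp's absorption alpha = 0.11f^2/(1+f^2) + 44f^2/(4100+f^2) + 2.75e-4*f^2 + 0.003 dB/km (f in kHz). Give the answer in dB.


Step 1 (Thorp): alpha = 0.11*479.61/(1+479.61) + 44*479.61/(4100+479.61) + 2.75e-4*479.61 + 0.003 = 4.8527 dB/km
Step 2: TL_spread = 20*log10(5100) = 74.15 dB
Step 3: TL_abs = alpha*R = 4.8527 * 5.1 = 24.75 dB
Step 4: TL_total = 74.15 + 24.75 = 98.9

98.9 dB


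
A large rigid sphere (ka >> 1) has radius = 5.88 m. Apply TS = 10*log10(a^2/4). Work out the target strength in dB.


TS = 10*log10(5.88^2 / 4) = 10*log10(8.6436) = 9.37

9.37 dB


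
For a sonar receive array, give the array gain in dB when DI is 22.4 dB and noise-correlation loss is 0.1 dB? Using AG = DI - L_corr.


AG = DI - L_corr = 22.4 - 0.1 = 22.3

22.3 dB


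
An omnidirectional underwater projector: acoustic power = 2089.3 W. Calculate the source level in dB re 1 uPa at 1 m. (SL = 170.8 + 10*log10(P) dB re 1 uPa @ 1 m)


204.0 dB


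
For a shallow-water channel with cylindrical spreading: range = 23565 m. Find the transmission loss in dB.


TL = 10*log10(23565) = 43.72

43.72 dB


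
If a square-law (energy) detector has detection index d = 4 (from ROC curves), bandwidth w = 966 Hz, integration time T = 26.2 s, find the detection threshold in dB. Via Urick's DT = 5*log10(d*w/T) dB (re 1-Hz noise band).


10.84 dB


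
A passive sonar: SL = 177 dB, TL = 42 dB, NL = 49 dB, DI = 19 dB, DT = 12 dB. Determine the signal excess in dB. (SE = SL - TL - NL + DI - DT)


SE = SL - TL - NL + DI - DT = 177 - 42 - 49 + 19 - 12 = 93

93 dB


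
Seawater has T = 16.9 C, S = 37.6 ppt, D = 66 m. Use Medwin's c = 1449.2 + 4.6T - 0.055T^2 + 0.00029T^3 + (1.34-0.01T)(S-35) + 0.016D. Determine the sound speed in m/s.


c = 1449.2 + 4.6*16.9 - 0.055*16.9^2 + 0.00029*16.9^3 + (1.34 - 0.01*16.9)*(37.6 - 35) + 0.016*66 = 1516.73

1516.73 m/s


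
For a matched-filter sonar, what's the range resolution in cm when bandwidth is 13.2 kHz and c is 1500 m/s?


dR = c/(2*BW) = 1500 / (2 * 13.2e3) = 0.0568 m = 5.68 cm

5.68 cm


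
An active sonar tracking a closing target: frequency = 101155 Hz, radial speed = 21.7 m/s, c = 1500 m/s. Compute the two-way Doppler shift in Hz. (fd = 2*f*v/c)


fd = 2*f*v/c = 2 * 101155 * 21.7 / 1500 = 2926.75

2926.75 Hz


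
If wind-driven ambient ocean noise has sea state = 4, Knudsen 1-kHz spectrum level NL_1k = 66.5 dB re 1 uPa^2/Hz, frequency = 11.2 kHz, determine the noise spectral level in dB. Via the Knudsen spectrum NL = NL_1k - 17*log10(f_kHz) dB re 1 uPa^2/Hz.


NL = NL_1k - 17*log10(f_kHz) = 66.5 - 17*log10(11.2) = 66.5 - (17.84) = 48.66

48.66 dB


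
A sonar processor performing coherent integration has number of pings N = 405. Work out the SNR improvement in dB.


Gain = 10*log10(405) = 26.07

26.07 dB


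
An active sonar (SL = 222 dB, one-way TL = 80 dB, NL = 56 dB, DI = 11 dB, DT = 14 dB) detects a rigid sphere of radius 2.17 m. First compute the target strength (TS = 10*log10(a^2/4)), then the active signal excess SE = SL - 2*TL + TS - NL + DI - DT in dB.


Step 1: TS = 10*log10(2.17^2/4) = 0.71 dB
Step 2: SE = SL - 2*TL + TS - NL + DI - DT = 222 - 2*80 + (0.71) - 56 + 11 - 14 = 3.71

3.71 dB


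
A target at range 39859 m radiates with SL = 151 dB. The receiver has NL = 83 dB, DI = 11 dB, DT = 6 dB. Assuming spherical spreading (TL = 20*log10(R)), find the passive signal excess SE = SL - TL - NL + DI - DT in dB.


Step 1: TL = 20*log10(39859) = 92.01 dB
Step 2: SE = 151 - 92.01 - 83 + 11 - 6 = -19.01

-19.01 dB


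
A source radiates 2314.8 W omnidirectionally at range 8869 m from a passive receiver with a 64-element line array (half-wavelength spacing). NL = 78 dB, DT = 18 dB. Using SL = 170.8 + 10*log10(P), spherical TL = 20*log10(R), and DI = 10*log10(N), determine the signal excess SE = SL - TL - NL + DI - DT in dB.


47.55 dB


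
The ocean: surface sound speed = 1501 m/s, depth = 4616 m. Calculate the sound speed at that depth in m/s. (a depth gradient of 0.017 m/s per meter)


1579.472 m/s


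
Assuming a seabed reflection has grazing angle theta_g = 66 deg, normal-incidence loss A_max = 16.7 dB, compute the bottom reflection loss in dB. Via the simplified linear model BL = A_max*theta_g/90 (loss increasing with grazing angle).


12.25 dB


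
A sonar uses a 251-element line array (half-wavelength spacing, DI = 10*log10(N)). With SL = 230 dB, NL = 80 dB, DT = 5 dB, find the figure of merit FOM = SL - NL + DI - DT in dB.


Step 1: DI = 10*log10(251) = 24.0 dB
Step 2: FOM = SL - NL + DI - DT = 230 - 80 + 24.0 - 5 = 169.0

169.0 dB


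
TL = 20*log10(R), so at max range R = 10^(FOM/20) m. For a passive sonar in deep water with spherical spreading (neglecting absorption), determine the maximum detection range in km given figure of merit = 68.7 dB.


2.72 km


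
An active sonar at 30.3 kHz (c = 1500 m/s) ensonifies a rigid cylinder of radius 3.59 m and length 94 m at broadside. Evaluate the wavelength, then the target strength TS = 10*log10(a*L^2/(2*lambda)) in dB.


Step 1: lambda = c/f = 1500/30300 = 0.0495 m
Step 2: TS = 10*log10(a*L^2/(2*lambda)) = 10*log10(3.59*94^2/(2*0.0495)) = 55.06

55.06 dB


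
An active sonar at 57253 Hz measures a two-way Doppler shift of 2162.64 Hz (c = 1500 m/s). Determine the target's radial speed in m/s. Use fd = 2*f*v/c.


28.33 m/s


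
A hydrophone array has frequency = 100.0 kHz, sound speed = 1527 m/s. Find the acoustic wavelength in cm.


1.53 cm


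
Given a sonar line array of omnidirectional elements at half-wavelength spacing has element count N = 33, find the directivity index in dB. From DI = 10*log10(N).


15.19 dB


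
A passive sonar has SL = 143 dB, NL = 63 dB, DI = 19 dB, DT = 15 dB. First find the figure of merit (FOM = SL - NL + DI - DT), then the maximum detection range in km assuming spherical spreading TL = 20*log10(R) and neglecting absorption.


Step 1: FOM = SL - NL + DI - DT = 143 - 63 + 19 - 15 = 84 dB
Step 2: at max range FOM = TL = 20*log10(R), so R = 10^(84/20) = 15848.93 m = 15.85 km

15.85 km


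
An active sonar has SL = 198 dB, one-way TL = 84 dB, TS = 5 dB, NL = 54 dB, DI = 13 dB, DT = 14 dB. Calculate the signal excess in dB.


SE = SL - 2*TL + TS - NL + DI - DT = 198 - 2*84 + (5) - 54 + 13 - 14 = -20

-20 dB


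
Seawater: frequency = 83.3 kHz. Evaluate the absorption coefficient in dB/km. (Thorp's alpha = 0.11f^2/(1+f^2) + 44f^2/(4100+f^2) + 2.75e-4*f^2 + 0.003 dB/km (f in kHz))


f^2 = 6938.89
alpha = 0.11*6938.89/(1+6938.89) + 44*6938.89/(4100+6938.89) + 2.75e-4*6938.89 + 0.003 = 29.679

29.679 dB/km


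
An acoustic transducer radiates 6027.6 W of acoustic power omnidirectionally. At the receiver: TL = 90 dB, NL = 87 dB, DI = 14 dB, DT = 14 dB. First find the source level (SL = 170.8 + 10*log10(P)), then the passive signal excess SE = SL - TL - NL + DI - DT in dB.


Step 1: SL = 170.8 + 10*log10(6027.6) = 208.6 dB
Step 2: SE = SL - TL - NL + DI - DT = 208.6 - 90 - 87 + 14 - 14 = 31.6

31.6 dB


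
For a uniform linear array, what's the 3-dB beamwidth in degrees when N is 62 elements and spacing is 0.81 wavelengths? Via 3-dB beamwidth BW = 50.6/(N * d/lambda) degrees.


1.01 deg


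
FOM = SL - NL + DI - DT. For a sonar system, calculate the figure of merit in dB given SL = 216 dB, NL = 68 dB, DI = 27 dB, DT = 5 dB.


FOM = SL - NL + DI - DT = 216 - 68 + 27 - 5 = 170

170 dB


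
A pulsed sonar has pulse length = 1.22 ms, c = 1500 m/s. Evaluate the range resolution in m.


dR = c*tau/2 = 1500 * 1.22e-3 / 2 = 0.915

0.915 m


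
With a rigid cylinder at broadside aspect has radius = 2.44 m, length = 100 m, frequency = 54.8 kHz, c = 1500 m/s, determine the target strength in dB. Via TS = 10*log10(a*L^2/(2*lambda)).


lambda = 1500/54800 = 0.02737 m
TS = 10*log10(2.44*100^2/(2*0.02737)) = 56.49

56.49 dB


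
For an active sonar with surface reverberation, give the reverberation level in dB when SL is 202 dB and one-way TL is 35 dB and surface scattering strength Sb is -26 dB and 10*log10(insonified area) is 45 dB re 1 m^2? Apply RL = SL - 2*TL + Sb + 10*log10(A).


RL = SL - 2*TL + Sb + 10*log10(A) = 202 - 2*35 + (-26) + 45 = 151

151 dB


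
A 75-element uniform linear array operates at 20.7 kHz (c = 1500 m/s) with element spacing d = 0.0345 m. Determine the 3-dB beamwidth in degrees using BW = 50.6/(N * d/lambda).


1.42 deg


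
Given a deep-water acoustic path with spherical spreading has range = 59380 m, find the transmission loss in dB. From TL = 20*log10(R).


TL = 20*log10(59380) = 95.47

95.47 dB


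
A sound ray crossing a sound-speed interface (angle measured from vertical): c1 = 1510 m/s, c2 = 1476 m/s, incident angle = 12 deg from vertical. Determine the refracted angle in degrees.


sin(theta2) = (c2/c1)*sin(theta1) = (1476/1510)*sin(12 deg) = 0.20323
theta2 = arcsin(0.20323) = 11.73

11.73 deg


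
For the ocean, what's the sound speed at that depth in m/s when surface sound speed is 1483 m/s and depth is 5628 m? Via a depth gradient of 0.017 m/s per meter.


c = 1483 + 0.017 * 5628 = 1578.676

1578.676 m/s


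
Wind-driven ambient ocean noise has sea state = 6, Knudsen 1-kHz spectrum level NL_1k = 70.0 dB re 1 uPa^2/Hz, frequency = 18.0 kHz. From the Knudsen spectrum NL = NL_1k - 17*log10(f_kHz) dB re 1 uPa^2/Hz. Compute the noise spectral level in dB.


NL = NL_1k - 17*log10(f_kHz) = 70.0 - 17*log10(18.0) = 70.0 - (21.34) = 48.66

48.66 dB


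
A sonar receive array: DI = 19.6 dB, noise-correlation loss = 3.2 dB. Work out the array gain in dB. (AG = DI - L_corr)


16.4 dB


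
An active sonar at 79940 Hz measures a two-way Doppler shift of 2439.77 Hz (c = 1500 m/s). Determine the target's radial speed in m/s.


From fd = 2*f*v/c, v = c*fd/(2*f) = 1500 * 2439.77 / (2*79940) = 22.89

22.89 m/s


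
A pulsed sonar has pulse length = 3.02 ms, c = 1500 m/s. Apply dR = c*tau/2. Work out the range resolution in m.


dR = c*tau/2 = 1500 * 3.02e-3 / 2 = 2.265

2.265 m


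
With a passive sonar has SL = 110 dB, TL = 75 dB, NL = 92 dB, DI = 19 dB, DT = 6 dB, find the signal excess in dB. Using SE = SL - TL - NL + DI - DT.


SE = SL - TL - NL + DI - DT = 110 - 75 - 92 + 19 - 6 = -44

-44 dB


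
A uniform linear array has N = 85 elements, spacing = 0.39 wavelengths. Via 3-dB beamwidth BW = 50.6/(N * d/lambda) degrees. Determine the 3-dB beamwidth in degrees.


BW = 50.6 / (85 * 0.39) = 50.6 / 33.15 = 1.53

1.53 deg


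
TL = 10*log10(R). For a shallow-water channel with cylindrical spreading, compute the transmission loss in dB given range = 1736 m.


32.4 dB


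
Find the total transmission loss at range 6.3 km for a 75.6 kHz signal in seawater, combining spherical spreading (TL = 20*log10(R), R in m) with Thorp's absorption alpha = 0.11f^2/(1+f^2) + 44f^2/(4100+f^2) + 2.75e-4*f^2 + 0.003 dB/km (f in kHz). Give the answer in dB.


Step 1 (Thorp): alpha = 0.11*5715.36/(1+5715.36) + 44*5715.36/(4100+5715.36) + 2.75e-4*5715.36 + 0.003 = 27.3053 dB/km
Step 2: TL_spread = 20*log10(6300) = 75.99 dB
Step 3: TL_abs = alpha*R = 27.3053 * 6.3 = 172.02 dB
Step 4: TL_total = 75.99 + 172.02 = 248.01

248.01 dB


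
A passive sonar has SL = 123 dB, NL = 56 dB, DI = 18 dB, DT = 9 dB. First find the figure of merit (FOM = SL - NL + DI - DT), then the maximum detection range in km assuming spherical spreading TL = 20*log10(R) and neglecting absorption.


Step 1: FOM = SL - NL + DI - DT = 123 - 56 + 18 - 9 = 76 dB
Step 2: at max range FOM = TL = 20*log10(R), so R = 10^(76/20) = 6309.57 m = 6.31 km

6.31 km


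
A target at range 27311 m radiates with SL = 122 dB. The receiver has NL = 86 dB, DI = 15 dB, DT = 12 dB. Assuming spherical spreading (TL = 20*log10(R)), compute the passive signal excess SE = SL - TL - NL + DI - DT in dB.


Step 1: TL = 20*log10(27311) = 88.73 dB
Step 2: SE = 122 - 88.73 - 86 + 15 - 12 = -49.73

-49.73 dB


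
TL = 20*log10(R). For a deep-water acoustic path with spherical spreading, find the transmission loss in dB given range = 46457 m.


TL = 20*log10(46457) = 93.34

93.34 dB


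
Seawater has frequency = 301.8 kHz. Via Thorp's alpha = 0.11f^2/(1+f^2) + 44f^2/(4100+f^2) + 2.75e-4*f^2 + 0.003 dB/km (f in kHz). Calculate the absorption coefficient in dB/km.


f^2 = 91083.24
alpha = 0.11*91083.24/(1+91083.24) + 44*91083.24/(4100+91083.24) + 2.75e-4*91083.24 + 0.003 = 67.266

67.266 dB/km


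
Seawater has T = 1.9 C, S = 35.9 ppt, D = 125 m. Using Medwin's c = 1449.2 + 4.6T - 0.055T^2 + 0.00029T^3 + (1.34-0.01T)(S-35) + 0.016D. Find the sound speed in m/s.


1460.93 m/s


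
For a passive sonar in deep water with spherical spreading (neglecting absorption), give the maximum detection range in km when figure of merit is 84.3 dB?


At max range FOM = TL, so 20*log10(R) = 84.3
R = 10^(84.3/20) = 16405.9 m = 16.41 km

16.41 km


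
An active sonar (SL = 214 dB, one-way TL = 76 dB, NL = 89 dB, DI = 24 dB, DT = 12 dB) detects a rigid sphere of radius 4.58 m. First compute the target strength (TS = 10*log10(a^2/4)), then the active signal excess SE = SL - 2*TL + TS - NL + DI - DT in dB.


Step 1: TS = 10*log10(4.58^2/4) = 7.2 dB
Step 2: SE = SL - 2*TL + TS - NL + DI - DT = 214 - 2*76 + (7.2) - 89 + 24 - 12 = -7.8

-7.8 dB


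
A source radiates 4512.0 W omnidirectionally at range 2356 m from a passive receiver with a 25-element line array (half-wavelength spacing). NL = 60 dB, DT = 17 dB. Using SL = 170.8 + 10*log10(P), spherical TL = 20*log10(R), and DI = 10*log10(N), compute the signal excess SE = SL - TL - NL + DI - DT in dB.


Step 1: SL = 170.8 + 10*log10(4512.0) = 207.34 dB
Step 2: TL = 20*log10(2356) = 67.44 dB
Step 3: DI = 10*log10(25) = 13.98 dB
Step 4: SE = SL - TL - NL + DI - DT = 207.34 - 67.44 - 60 + 13.98 - 17 = 76.88

76.88 dB


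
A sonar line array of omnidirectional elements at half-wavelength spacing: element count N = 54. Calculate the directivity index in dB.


17.32 dB


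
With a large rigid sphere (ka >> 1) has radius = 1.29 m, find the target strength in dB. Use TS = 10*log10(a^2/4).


TS = 10*log10(1.29^2 / 4) = 10*log10(0.416025) = -3.81

-3.81 dB


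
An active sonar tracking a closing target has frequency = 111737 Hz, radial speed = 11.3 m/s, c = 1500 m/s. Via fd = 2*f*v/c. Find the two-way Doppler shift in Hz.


fd = 2*f*v/c = 2 * 111737 * 11.3 / 1500 = 1683.5

1683.5 Hz


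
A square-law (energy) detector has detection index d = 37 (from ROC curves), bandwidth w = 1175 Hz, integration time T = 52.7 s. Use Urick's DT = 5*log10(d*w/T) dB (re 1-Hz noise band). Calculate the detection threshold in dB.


DT = 5*log10(d*w/T) = 5*log10(37 * 1175 / 52.7) = 5*log10(824.95) = 14.58

14.58 dB


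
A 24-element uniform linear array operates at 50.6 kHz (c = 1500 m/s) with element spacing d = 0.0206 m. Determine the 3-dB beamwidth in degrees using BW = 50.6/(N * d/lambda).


Step 1: lambda = 1500/50600 = 0.02964 m
Step 2: d/lambda = 0.0206/0.02964 = 0.695
Step 3: BW = 50.6/(N * d/lambda) = 50.6/(24 * 0.695) = 3.03

3.03 deg


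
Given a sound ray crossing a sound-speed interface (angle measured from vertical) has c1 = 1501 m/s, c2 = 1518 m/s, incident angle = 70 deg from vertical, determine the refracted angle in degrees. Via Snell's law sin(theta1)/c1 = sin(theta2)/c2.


71.87 deg


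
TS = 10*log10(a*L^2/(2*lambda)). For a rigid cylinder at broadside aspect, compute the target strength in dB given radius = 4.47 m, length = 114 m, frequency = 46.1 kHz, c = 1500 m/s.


lambda = 1500/46100 = 0.03254 m
TS = 10*log10(4.47*114^2/(2*0.03254)) = 59.51

59.51 dB


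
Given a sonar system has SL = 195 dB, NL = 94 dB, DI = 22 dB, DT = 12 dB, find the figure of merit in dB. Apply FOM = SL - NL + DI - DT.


111 dB


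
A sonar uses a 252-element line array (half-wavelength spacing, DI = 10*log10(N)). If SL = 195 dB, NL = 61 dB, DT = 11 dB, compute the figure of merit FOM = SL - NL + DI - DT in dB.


147.01 dB


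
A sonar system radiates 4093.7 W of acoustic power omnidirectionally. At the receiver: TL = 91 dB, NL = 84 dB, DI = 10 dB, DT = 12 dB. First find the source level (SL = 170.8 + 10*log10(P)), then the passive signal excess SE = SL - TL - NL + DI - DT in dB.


Step 1: SL = 170.8 + 10*log10(4093.7) = 206.92 dB
Step 2: SE = SL - TL - NL + DI - DT = 206.92 - 91 - 84 + 10 - 12 = 29.92

29.92 dB


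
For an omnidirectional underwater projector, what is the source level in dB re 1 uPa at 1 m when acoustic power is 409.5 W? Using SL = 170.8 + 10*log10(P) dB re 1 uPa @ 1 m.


SL = 170.8 + 10*log10(409.5) = 170.8 + 26.12 = 196.92

196.92 dB


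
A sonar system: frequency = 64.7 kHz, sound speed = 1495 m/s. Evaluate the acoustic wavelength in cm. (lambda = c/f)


2.31 cm


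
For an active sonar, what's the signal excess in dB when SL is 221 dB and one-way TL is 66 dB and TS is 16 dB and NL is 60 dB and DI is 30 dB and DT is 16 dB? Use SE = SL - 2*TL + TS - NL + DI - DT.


SE = SL - 2*TL + TS - NL + DI - DT = 221 - 2*66 + (16) - 60 + 30 - 16 = 59

59 dB


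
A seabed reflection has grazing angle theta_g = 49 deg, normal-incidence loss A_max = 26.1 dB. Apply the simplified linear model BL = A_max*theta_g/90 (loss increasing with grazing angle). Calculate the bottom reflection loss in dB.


14.21 dB


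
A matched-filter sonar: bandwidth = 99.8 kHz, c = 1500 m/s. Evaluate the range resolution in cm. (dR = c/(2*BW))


dR = c/(2*BW) = 1500 / (2 * 99.8e3) = 0.0075 m = 0.75 cm

0.75 cm


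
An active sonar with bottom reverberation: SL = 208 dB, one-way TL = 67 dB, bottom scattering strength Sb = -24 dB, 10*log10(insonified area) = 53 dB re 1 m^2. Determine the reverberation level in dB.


RL = SL - 2*TL + Sb + 10*log10(A) = 208 - 2*67 + (-24) + 53 = 103

103 dB


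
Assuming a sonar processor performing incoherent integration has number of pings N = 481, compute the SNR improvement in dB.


Gain = 5*log10(481) = 13.41

13.41 dB


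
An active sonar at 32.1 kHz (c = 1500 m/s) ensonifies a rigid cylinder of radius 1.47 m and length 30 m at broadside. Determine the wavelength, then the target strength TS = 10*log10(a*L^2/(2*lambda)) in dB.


Step 1: lambda = c/f = 1500/32100 = 0.04673 m
Step 2: TS = 10*log10(a*L^2/(2*lambda)) = 10*log10(1.47*30^2/(2*0.04673)) = 41.51

41.51 dB


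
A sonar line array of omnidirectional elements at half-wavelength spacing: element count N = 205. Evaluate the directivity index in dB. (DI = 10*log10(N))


DI = 10*log10(205) = 23.12

23.12 dB


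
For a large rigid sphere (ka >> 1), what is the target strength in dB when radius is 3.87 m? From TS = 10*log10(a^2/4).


5.73 dB


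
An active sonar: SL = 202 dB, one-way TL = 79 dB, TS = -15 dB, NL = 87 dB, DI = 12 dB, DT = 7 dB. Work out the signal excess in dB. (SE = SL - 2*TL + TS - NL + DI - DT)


SE = SL - 2*TL + TS - NL + DI - DT = 202 - 2*79 + (-15) - 87 + 12 - 7 = -53

-53 dB


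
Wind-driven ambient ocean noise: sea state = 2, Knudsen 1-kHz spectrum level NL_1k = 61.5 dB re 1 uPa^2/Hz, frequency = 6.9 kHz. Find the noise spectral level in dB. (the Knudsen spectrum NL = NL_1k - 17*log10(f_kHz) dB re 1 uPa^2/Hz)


47.24 dB


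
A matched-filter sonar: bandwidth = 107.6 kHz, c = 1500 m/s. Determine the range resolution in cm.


0.7 cm


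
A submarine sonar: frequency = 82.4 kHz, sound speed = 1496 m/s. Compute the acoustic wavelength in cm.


1.82 cm


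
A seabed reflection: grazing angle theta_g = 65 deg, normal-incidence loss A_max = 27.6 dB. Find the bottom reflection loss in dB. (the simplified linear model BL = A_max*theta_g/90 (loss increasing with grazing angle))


BL = A_max * theta_g / 90 = 27.6 * 65 / 90 = 19.93

19.93 dB


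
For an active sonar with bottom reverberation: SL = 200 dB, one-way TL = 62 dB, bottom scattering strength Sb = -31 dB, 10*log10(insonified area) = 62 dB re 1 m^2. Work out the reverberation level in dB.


RL = SL - 2*TL + Sb + 10*log10(A) = 200 - 2*62 + (-31) + 62 = 107

107 dB


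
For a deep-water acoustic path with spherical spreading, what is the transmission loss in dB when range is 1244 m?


TL = 20*log10(1244) = 61.9

61.9 dB


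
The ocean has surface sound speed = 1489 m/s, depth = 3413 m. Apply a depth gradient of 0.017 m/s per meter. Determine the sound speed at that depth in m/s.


c = 1489 + 0.017 * 3413 = 1547.021

1547.021 m/s


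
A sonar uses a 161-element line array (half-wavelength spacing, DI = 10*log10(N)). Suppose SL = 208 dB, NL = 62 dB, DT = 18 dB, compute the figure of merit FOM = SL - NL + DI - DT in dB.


Step 1: DI = 10*log10(161) = 22.07 dB
Step 2: FOM = SL - NL + DI - DT = 208 - 62 + 22.07 - 18 = 150.07

150.07 dB


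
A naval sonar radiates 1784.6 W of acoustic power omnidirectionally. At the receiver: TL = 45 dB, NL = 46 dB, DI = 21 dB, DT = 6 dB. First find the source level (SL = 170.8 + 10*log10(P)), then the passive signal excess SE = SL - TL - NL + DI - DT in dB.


Step 1: SL = 170.8 + 10*log10(1784.6) = 203.32 dB
Step 2: SE = SL - TL - NL + DI - DT = 203.32 - 45 - 46 + 21 - 6 = 127.32

127.32 dB


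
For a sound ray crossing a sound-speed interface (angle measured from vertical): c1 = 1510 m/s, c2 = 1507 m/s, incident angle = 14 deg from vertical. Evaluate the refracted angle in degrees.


sin(theta2) = (c2/c1)*sin(theta1) = (1507/1510)*sin(14 deg) = 0.24144
theta2 = arcsin(0.24144) = 13.97

13.97 deg


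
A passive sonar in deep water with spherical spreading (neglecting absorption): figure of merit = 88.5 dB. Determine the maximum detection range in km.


At max range FOM = TL, so 20*log10(R) = 88.5
R = 10^(88.5/20) = 26607.25 m = 26.61 km

26.61 km


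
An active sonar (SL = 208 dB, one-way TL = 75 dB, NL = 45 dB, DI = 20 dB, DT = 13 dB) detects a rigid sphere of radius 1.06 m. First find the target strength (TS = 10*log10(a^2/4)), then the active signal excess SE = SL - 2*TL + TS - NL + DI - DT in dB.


Step 1: TS = 10*log10(1.06^2/4) = -5.51 dB
Step 2: SE = SL - 2*TL + TS - NL + DI - DT = 208 - 2*75 + (-5.51) - 45 + 20 - 13 = 14.49

14.49 dB


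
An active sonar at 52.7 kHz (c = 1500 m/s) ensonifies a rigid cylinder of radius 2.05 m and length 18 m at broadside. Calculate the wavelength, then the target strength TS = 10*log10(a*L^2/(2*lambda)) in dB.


Step 1: lambda = c/f = 1500/52700 = 0.02846 m
Step 2: TS = 10*log10(a*L^2/(2*lambda)) = 10*log10(2.05*18^2/(2*0.02846)) = 40.67

40.67 dB


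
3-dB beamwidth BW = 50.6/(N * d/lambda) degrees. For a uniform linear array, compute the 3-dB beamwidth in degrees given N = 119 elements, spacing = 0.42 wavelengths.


BW = 50.6 / (119 * 0.42) = 50.6 / 49.98 = 1.01

1.01 deg


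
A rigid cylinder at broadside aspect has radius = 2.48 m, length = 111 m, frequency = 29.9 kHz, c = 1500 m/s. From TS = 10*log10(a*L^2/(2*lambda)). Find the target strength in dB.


lambda = 1500/29900 = 0.05017 m
TS = 10*log10(2.48*111^2/(2*0.05017)) = 54.84

54.84 dB


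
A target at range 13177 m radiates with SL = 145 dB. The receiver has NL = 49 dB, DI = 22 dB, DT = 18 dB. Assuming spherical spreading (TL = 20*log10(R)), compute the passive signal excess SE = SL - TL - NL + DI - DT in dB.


Step 1: TL = 20*log10(13177) = 82.4 dB
Step 2: SE = 145 - 82.4 - 49 + 22 - 18 = 17.6

17.6 dB


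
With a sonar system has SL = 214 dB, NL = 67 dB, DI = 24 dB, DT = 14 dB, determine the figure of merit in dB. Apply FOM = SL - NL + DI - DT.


FOM = SL - NL + DI - DT = 214 - 67 + 24 - 14 = 157

157 dB


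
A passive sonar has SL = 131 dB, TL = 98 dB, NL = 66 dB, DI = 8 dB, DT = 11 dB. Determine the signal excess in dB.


SE = SL - TL - NL + DI - DT = 131 - 98 - 66 + 8 - 11 = -36

-36 dB


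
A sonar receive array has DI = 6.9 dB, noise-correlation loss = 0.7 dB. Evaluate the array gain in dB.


6.2 dB


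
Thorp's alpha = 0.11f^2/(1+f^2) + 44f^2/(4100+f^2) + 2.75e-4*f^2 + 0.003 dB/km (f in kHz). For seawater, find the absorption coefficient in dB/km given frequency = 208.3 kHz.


52.246 dB/km


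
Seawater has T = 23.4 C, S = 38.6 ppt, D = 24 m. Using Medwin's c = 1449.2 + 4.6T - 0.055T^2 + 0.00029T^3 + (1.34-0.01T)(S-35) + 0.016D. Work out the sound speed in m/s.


1534.81 m/s


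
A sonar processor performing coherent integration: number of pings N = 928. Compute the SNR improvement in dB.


Gain = 10*log10(928) = 29.68

29.68 dB


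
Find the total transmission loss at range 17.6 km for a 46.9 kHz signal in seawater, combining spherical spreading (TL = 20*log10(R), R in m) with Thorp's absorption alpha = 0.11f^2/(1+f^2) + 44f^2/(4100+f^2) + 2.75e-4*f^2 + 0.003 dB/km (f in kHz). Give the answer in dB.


Step 1 (Thorp): alpha = 0.11*2199.61/(1+2199.61) + 44*2199.61/(4100+2199.61) + 2.75e-4*2199.61 + 0.003 = 16.0811 dB/km
Step 2: TL_spread = 20*log10(17600) = 84.91 dB
Step 3: TL_abs = alpha*R = 16.0811 * 17.6 = 283.03 dB
Step 4: TL_total = 84.91 + 283.03 = 367.94

367.94 dB


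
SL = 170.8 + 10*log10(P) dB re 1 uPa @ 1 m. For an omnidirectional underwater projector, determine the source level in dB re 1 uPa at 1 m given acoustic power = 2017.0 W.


203.85 dB


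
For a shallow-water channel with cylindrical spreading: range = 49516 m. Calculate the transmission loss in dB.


TL = 10*log10(49516) = 46.95

46.95 dB


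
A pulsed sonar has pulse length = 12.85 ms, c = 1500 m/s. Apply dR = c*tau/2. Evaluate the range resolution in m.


dR = c*tau/2 = 1500 * 12.85e-3 / 2 = 9.6375

9.6375 m


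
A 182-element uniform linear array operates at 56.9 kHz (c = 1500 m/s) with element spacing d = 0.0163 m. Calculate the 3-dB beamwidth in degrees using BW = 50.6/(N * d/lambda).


0.45 deg


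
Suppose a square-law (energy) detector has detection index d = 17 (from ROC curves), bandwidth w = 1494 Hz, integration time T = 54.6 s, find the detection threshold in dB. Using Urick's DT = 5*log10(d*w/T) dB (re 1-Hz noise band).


DT = 5*log10(d*w/T) = 5*log10(17 * 1494 / 54.6) = 5*log10(465.16) = 13.34

13.34 dB


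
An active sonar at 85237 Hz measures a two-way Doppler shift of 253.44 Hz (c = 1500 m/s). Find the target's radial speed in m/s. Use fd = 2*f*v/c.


From fd = 2*f*v/c, v = c*fd/(2*f) = 1500 * 253.44 / (2*85237) = 2.23

2.23 m/s


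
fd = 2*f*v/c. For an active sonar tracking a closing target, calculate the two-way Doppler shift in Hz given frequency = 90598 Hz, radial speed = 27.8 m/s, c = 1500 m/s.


fd = 2*f*v/c = 2 * 90598 * 27.8 / 1500 = 3358.17

3358.17 Hz


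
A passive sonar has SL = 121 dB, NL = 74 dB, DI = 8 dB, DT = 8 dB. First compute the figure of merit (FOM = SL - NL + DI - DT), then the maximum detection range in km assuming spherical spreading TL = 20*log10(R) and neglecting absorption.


Step 1: FOM = SL - NL + DI - DT = 121 - 74 + 8 - 8 = 47 dB
Step 2: at max range FOM = TL = 20*log10(R), so R = 10^(47/20) = 223.87 m = 0.22 km

0.22 km


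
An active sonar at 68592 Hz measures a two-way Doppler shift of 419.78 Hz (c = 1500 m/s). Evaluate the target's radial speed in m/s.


From fd = 2*f*v/c, v = c*fd/(2*f) = 1500 * 419.78 / (2*68592) = 4.59

4.59 m/s


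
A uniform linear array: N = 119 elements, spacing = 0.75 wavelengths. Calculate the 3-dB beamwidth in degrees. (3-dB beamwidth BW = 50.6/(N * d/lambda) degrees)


BW = 50.6 / (119 * 0.75) = 50.6 / 89.25 = 0.57

0.57 deg
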